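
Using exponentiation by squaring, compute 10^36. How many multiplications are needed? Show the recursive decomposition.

Computing 10^36 by squaring (build up from 10^1; each line after the first costs one multiplication):

10^1 = 10
10^2 = (10^1)^2 = 10^2 = 100
10^4 = (10^2)^2 = 100^2 = 10000
10^8 = (10^4)^2 = 10000^2 = 100000000
10^9 = 10 * 10^8 = 10 * 100000000 = 1000000000
10^18 = (10^9)^2 = 1000000000^2 = 1000000000000000000
10^36 = (10^18)^2 = 1000000000000000000^2 = 1000000000000000000000000000000000000

Result: 1000000000000000000000000000000000000
Multiplications needed: 6 (6 lines after 10^1)

10^36 = 1000000000000000000000000000000000000. Using exponentiation by squaring, this requires 6 multiplications. The key idea: if the exponent is even, square the half-power; if odd, multiply by the base once.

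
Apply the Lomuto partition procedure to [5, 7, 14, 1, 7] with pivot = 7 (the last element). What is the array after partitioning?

Lomuto partition with pivot = 7:

Initial array: [5, 7, 14, 1, 7]

arr[0]=5 <= 7: swap with position 0, array becomes [5, 7, 14, 1, 7]
arr[1]=7 <= 7: swap with position 1, array becomes [5, 7, 14, 1, 7]
arr[2]=14 > 7: no swap
arr[3]=1 <= 7: swap with position 2, array becomes [5, 7, 1, 14, 7]

Place pivot at position 3: [5, 7, 1, 7, 14]
Pivot position: 3

After partitioning with pivot 7, the array becomes [5, 7, 1, 7, 14]. The pivot is placed at index 3. All elements to the left of the pivot are <= 7, and all elements to the right are > 7.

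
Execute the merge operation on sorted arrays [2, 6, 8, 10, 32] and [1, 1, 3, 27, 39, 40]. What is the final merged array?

Merging process:

Compare 2 vs 1: take 1 from right. Merged: [1]
Compare 2 vs 1: take 1 from right. Merged: [1, 1]
Compare 2 vs 3: take 2 from left. Merged: [1, 1, 2]
Compare 6 vs 3: take 3 from right. Merged: [1, 1, 2, 3]
Compare 6 vs 27: take 6 from left. Merged: [1, 1, 2, 3, 6]
Compare 8 vs 27: take 8 from left. Merged: [1, 1, 2, 3, 6, 8]
Compare 10 vs 27: take 10 from left. Merged: [1, 1, 2, 3, 6, 8, 10]
Compare 32 vs 27: take 27 from right. Merged: [1, 1, 2, 3, 6, 8, 10, 27]
Compare 32 vs 39: take 32 from left. Merged: [1, 1, 2, 3, 6, 8, 10, 27, 32]
Append remaining from right: [39, 40]. Merged: [1, 1, 2, 3, 6, 8, 10, 27, 32, 39, 40]

Final merged array: [1, 1, 2, 3, 6, 8, 10, 27, 32, 39, 40]
Total comparisons: 9

The merged array is [1, 1, 2, 3, 6, 8, 10, 27, 32, 39, 40], requiring 9 comparisons. The merge step runs in O(n) time where n is the total number of elements.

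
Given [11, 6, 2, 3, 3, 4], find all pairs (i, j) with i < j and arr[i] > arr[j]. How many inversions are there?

Finding inversions in [11, 6, 2, 3, 3, 4]:

(0, 1): arr[0]=11 > arr[1]=6
(0, 2): arr[0]=11 > arr[2]=2
(0, 3): arr[0]=11 > arr[3]=3
(0, 4): arr[0]=11 > arr[4]=3
(0, 5): arr[0]=11 > arr[5]=4
(1, 2): arr[1]=6 > arr[2]=2
(1, 3): arr[1]=6 > arr[3]=3
(1, 4): arr[1]=6 > arr[4]=3
(1, 5): arr[1]=6 > arr[5]=4

Total inversions: 9

The array has 9 inversion(s): (0,1), (0,2), (0,3), (0,4), (0,5), (1,2), (1,3), (1,4), (1,5). Each pair (i,j) satisfies i < j and arr[i] > arr[j].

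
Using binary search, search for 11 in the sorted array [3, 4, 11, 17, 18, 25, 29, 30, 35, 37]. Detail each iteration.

Binary search for 11 in [3, 4, 11, 17, 18, 25, 29, 30, 35, 37]:

lo=0, hi=9, mid=4, arr[mid]=18 -> 18 > 11, search left half
lo=0, hi=3, mid=1, arr[mid]=4 -> 4 < 11, search right half
lo=2, hi=3, mid=2, arr[mid]=11 -> Found target at index 2!

Binary search finds 11 at index 2 after 3 comparisons. The search repeatedly halves the search space by comparing with the middle element.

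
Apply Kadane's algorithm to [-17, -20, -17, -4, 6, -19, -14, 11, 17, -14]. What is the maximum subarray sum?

Using Kadane's algorithm on [-17, -20, -17, -4, 6, -19, -14, 11, 17, -14]:

Scanning through the array:
Position 1 (value -20): max_ending_here = -20, max_so_far = -17
Position 2 (value -17): max_ending_here = -17, max_so_far = -17
Position 3 (value -4): max_ending_here = -4, max_so_far = -4
Position 4 (value 6): max_ending_here = 6, max_so_far = 6
Position 5 (value -19): max_ending_here = -13, max_so_far = 6
Position 6 (value -14): max_ending_here = -14, max_so_far = 6
Position 7 (value 11): max_ending_here = 11, max_so_far = 11
Position 8 (value 17): max_ending_here = 28, max_so_far = 28
Position 9 (value -14): max_ending_here = 14, max_so_far = 28

Maximum subarray: [11, 17]
Maximum sum: 28

The maximum subarray is [11, 17] with sum 28. This subarray runs from index 7 to index 8.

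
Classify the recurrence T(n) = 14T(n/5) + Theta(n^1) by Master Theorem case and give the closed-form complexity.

Master Theorem for T(n) = 14T(n/5) + O(n^1):

a = 14, b = 5, c = 1
log_b(a) = log_5(14) = 1.6397

Case 1: c = 1 < log_5(14) = 1.6397
T(n) = O(n^(log_5 14))

For T(n) = 14T(n/5) + O(n^1): log_5(14) = 1.6397. This is Case 1 of the Master Theorem (c < log_b(a), work dominated by leaves), giving O(n^(log_5 14)).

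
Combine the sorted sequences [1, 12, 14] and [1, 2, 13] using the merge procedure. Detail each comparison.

Merging process:

Compare 1 vs 1: take 1 from left. Merged: [1]
Compare 12 vs 1: take 1 from right. Merged: [1, 1]
Compare 12 vs 2: take 2 from right. Merged: [1, 1, 2]
Compare 12 vs 13: take 12 from left. Merged: [1, 1, 2, 12]
Compare 14 vs 13: take 13 from right. Merged: [1, 1, 2, 12, 13]
Append remaining from left: [14]. Merged: [1, 1, 2, 12, 13, 14]

Final merged array: [1, 1, 2, 12, 13, 14]
Total comparisons: 5

The merged array is [1, 1, 2, 12, 13, 14], requiring 5 comparisons. The merge step runs in O(n) time where n is the total number of elements.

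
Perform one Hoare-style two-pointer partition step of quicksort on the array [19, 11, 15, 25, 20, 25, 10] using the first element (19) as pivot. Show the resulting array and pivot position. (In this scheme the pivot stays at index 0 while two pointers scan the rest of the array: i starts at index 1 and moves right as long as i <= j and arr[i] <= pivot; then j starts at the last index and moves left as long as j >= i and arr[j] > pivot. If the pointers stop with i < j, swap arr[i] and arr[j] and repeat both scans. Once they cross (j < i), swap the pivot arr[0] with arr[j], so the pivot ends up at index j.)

Hoare-style two-pointer partition with pivot = 19:

Initial array: [19, 11, 15, 25, 20, 25, 10]

Pointers start at i = 1, j = 6.
i stops at index 3 (arr[3]=25 > 19), j stops at index 6 (arr[6]=10 <= 19): swap arr[3] and arr[6], array becomes [19, 11, 15, 10, 20, 25, 25]
i ends at 4, j ends at 3: the pointers have crossed (j < i), so scanning stops.

Swap pivot arr[0] with arr[3] to place pivot at position 3: [10, 11, 15, 19, 20, 25, 25]
Pivot position: 3

After partitioning with pivot 19, the array becomes [10, 11, 15, 19, 20, 25, 25]. The pivot is placed at index 3. All elements to the left of the pivot are <= 19, and all elements to the right are > 19.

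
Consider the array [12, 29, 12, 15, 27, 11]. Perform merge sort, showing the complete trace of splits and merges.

Merge sort trace:

Split: [12, 29, 12, 15, 27, 11] -> [12, 29, 12] and [15, 27, 11]
  Split: [12, 29, 12] -> [12] and [29, 12]
    Split: [29, 12] -> [29] and [12]
    Merge: [29] + [12] -> [12, 29]
  Merge: [12] + [12, 29] -> [12, 12, 29]
  Split: [15, 27, 11] -> [15] and [27, 11]
    Split: [27, 11] -> [27] and [11]
    Merge: [27] + [11] -> [11, 27]
  Merge: [15] + [11, 27] -> [11, 15, 27]
Merge: [12, 12, 29] + [11, 15, 27] -> [11, 12, 12, 15, 27, 29]

Final sorted array: [11, 12, 12, 15, 27, 29]

The merge sort proceeds by recursively splitting the array and merging sorted halves.
After all merges, the sorted array is [11, 12, 12, 15, 27, 29].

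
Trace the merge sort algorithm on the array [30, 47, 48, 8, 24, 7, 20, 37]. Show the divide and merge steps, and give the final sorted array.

Merge sort trace:

Split: [30, 47, 48, 8, 24, 7, 20, 37] -> [30, 47, 48, 8] and [24, 7, 20, 37]
  Split: [30, 47, 48, 8] -> [30, 47] and [48, 8]
    Split: [30, 47] -> [30] and [47]
    Merge: [30] + [47] -> [30, 47]
    Split: [48, 8] -> [48] and [8]
    Merge: [48] + [8] -> [8, 48]
  Merge: [30, 47] + [8, 48] -> [8, 30, 47, 48]
  Split: [24, 7, 20, 37] -> [24, 7] and [20, 37]
    Split: [24, 7] -> [24] and [7]
    Merge: [24] + [7] -> [7, 24]
    Split: [20, 37] -> [20] and [37]
    Merge: [20] + [37] -> [20, 37]
  Merge: [7, 24] + [20, 37] -> [7, 20, 24, 37]
Merge: [8, 30, 47, 48] + [7, 20, 24, 37] -> [7, 8, 20, 24, 30, 37, 47, 48]

Final sorted array: [7, 8, 20, 24, 30, 37, 47, 48]

The merge sort proceeds by recursively splitting the array and merging sorted halves.
After all merges, the sorted array is [7, 8, 20, 24, 30, 37, 47, 48].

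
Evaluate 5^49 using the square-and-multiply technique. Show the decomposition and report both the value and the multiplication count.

Computing 5^49 by squaring (build up from 5^1; each line after the first costs one multiplication):

5^1 = 5
5^2 = (5^1)^2 = 5^2 = 25
5^3 = 5 * 5^2 = 5 * 25 = 125
5^6 = (5^3)^2 = 125^2 = 15625
5^12 = (5^6)^2 = 15625^2 = 244140625
5^24 = (5^12)^2 = 244140625^2 = 59604644775390625
5^48 = (5^24)^2 = 59604644775390625^2 = 3552713678800500929355621337890625
5^49 = 5 * 5^48 = 5 * 3552713678800500929355621337890625 = 17763568394002504646778106689453125

Result: 17763568394002504646778106689453125
Multiplications needed: 7 (7 lines after 5^1)

5^49 = 17763568394002504646778106689453125. Using exponentiation by squaring, this requires 7 multiplications. The key idea: if the exponent is even, square the half-power; if odd, multiply by the base once.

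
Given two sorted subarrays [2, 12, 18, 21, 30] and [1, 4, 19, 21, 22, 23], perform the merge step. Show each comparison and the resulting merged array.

Merging process:

Compare 2 vs 1: take 1 from right. Merged: [1]
Compare 2 vs 4: take 2 from left. Merged: [1, 2]
Compare 12 vs 4: take 4 from right. Merged: [1, 2, 4]
Compare 12 vs 19: take 12 from left. Merged: [1, 2, 4, 12]
Compare 18 vs 19: take 18 from left. Merged: [1, 2, 4, 12, 18]
Compare 21 vs 19: take 19 from right. Merged: [1, 2, 4, 12, 18, 19]
Compare 21 vs 21: take 21 from left. Merged: [1, 2, 4, 12, 18, 19, 21]
Compare 30 vs 21: take 21 from right. Merged: [1, 2, 4, 12, 18, 19, 21, 21]
Compare 30 vs 22: take 22 from right. Merged: [1, 2, 4, 12, 18, 19, 21, 21, 22]
Compare 30 vs 23: take 23 from right. Merged: [1, 2, 4, 12, 18, 19, 21, 21, 22, 23]
Append remaining from left: [30]. Merged: [1, 2, 4, 12, 18, 19, 21, 21, 22, 23, 30]

Final merged array: [1, 2, 4, 12, 18, 19, 21, 21, 22, 23, 30]
Total comparisons: 10

The merged array is [1, 2, 4, 12, 18, 19, 21, 21, 22, 23, 30], requiring 10 comparisons. The merge step runs in O(n) time where n is the total number of elements.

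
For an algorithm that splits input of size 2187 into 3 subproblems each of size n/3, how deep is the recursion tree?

For divide and conquer with division factor 3:

Problem sizes at each level:
Level 0: 2187
Level 1: 729
Level 2: 243
Level 3: 81
Level 4: 27
Level 5: 9
Level 6: 3
Level 7: 1

The root is level 0 and the size-1 base case is level 7 (the tree spans levels 0 through 7, i.e. 8 levels counting the root), so the depth is the number of divisions: log_3(2187) = 7

The recursion tree depth is log_3(2187) = 7. At each level, the problem size is divided by 3, so it takes 7 divisions to reduce to a base case of size 1. The algorithm makes 3 recursive calls at each level.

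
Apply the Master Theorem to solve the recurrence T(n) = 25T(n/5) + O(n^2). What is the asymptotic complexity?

Master Theorem for T(n) = 25T(n/5) + O(n^2):

a = 25, b = 5, c = 2
log_b(a) = log_5(25) = 2.0000

Case 2: c = 2 = log_5(25) = 2.0000
T(n) = O(n^2 log n) = O(n^2 log n)

For T(n) = 25T(n/5) + O(n^2): log_5(25) = 2.0000. This is Case 2 of the Master Theorem (c = log_b(a), equal work at all levels), giving O(n^2 log n).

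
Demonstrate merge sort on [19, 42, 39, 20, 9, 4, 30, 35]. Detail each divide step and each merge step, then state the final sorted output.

Merge sort trace:

Split: [19, 42, 39, 20, 9, 4, 30, 35] -> [19, 42, 39, 20] and [9, 4, 30, 35]
  Split: [19, 42, 39, 20] -> [19, 42] and [39, 20]
    Split: [19, 42] -> [19] and [42]
    Merge: [19] + [42] -> [19, 42]
    Split: [39, 20] -> [39] and [20]
    Merge: [39] + [20] -> [20, 39]
  Merge: [19, 42] + [20, 39] -> [19, 20, 39, 42]
  Split: [9, 4, 30, 35] -> [9, 4] and [30, 35]
    Split: [9, 4] -> [9] and [4]
    Merge: [9] + [4] -> [4, 9]
    Split: [30, 35] -> [30] and [35]
    Merge: [30] + [35] -> [30, 35]
  Merge: [4, 9] + [30, 35] -> [4, 9, 30, 35]
Merge: [19, 20, 39, 42] + [4, 9, 30, 35] -> [4, 9, 19, 20, 30, 35, 39, 42]

Final sorted array: [4, 9, 19, 20, 30, 35, 39, 42]

The merge sort proceeds by recursively splitting the array and merging sorted halves.
After all merges, the sorted array is [4, 9, 19, 20, 30, 35, 39, 42].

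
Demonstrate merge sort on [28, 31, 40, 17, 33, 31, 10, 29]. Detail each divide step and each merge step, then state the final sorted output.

Merge sort trace:

Split: [28, 31, 40, 17, 33, 31, 10, 29] -> [28, 31, 40, 17] and [33, 31, 10, 29]
  Split: [28, 31, 40, 17] -> [28, 31] and [40, 17]
    Split: [28, 31] -> [28] and [31]
    Merge: [28] + [31] -> [28, 31]
    Split: [40, 17] -> [40] and [17]
    Merge: [40] + [17] -> [17, 40]
  Merge: [28, 31] + [17, 40] -> [17, 28, 31, 40]
  Split: [33, 31, 10, 29] -> [33, 31] and [10, 29]
    Split: [33, 31] -> [33] and [31]
    Merge: [33] + [31] -> [31, 33]
    Split: [10, 29] -> [10] and [29]
    Merge: [10] + [29] -> [10, 29]
  Merge: [31, 33] + [10, 29] -> [10, 29, 31, 33]
Merge: [17, 28, 31, 40] + [10, 29, 31, 33] -> [10, 17, 28, 29, 31, 31, 33, 40]

Final sorted array: [10, 17, 28, 29, 31, 31, 33, 40]

The merge sort proceeds by recursively splitting the array and merging sorted halves.
After all merges, the sorted array is [10, 17, 28, 29, 31, 31, 33, 40].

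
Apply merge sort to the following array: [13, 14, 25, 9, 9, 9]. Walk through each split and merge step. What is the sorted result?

Merge sort trace:

Split: [13, 14, 25, 9, 9, 9] -> [13, 14, 25] and [9, 9, 9]
  Split: [13, 14, 25] -> [13] and [14, 25]
    Split: [14, 25] -> [14] and [25]
    Merge: [14] + [25] -> [14, 25]
  Merge: [13] + [14, 25] -> [13, 14, 25]
  Split: [9, 9, 9] -> [9] and [9, 9]
    Split: [9, 9] -> [9] and [9]
    Merge: [9] + [9] -> [9, 9]
  Merge: [9] + [9, 9] -> [9, 9, 9]
Merge: [13, 14, 25] + [9, 9, 9] -> [9, 9, 9, 13, 14, 25]

Final sorted array: [9, 9, 9, 13, 14, 25]

The merge sort proceeds by recursively splitting the array and merging sorted halves.
After all merges, the sorted array is [9, 9, 9, 13, 14, 25].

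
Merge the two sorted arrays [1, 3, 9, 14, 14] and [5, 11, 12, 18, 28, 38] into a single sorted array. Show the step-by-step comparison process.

Merging process:

Compare 1 vs 5: take 1 from left. Merged: [1]
Compare 3 vs 5: take 3 from left. Merged: [1, 3]
Compare 9 vs 5: take 5 from right. Merged: [1, 3, 5]
Compare 9 vs 11: take 9 from left. Merged: [1, 3, 5, 9]
Compare 14 vs 11: take 11 from right. Merged: [1, 3, 5, 9, 11]
Compare 14 vs 12: take 12 from right. Merged: [1, 3, 5, 9, 11, 12]
Compare 14 vs 18: take 14 from left. Merged: [1, 3, 5, 9, 11, 12, 14]
Compare 14 vs 18: take 14 from left. Merged: [1, 3, 5, 9, 11, 12, 14, 14]
Append remaining from right: [18, 28, 38]. Merged: [1, 3, 5, 9, 11, 12, 14, 14, 18, 28, 38]

Final merged array: [1, 3, 5, 9, 11, 12, 14, 14, 18, 28, 38]
Total comparisons: 8

The merged array is [1, 3, 5, 9, 11, 12, 14, 14, 18, 28, 38], requiring 8 comparisons. The merge step runs in O(n) time where n is the total number of elements.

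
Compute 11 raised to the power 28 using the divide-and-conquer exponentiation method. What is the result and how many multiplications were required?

Computing 11^28 by squaring (build up from 11^1; each line after the first costs one multiplication):

11^1 = 11
11^2 = (11^1)^2 = 11^2 = 121
11^3 = 11 * 11^2 = 11 * 121 = 1331
11^6 = (11^3)^2 = 1331^2 = 1771561
11^7 = 11 * 11^6 = 11 * 1771561 = 19487171
11^14 = (11^7)^2 = 19487171^2 = 379749833583241
11^28 = (11^14)^2 = 379749833583241^2 = 144209936106499234037676064081

Result: 144209936106499234037676064081
Multiplications needed: 6 (6 lines after 11^1)

11^28 = 144209936106499234037676064081. Using exponentiation by squaring, this requires 6 multiplications. The key idea: if the exponent is even, square the half-power; if odd, multiply by the base once.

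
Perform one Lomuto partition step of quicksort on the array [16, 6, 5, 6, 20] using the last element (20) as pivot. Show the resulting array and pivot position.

Lomuto partition with pivot = 20:

Initial array: [16, 6, 5, 6, 20]

arr[0]=16 <= 20: swap with position 0, array becomes [16, 6, 5, 6, 20]
arr[1]=6 <= 20: swap with position 1, array becomes [16, 6, 5, 6, 20]
arr[2]=5 <= 20: swap with position 2, array becomes [16, 6, 5, 6, 20]
arr[3]=6 <= 20: swap with position 3, array becomes [16, 6, 5, 6, 20]

Place pivot at position 4: [16, 6, 5, 6, 20]
Pivot position: 4

After partitioning with pivot 20, the array becomes [16, 6, 5, 6, 20]. The pivot is placed at index 4. All elements to the left of the pivot are <= 20, and all elements to the right are > 20.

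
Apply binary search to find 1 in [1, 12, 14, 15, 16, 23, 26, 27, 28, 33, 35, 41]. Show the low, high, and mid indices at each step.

Binary search for 1 in [1, 12, 14, 15, 16, 23, 26, 27, 28, 33, 35, 41]:

lo=0, hi=11, mid=5, arr[mid]=23 -> 23 > 1, search left half
lo=0, hi=4, mid=2, arr[mid]=14 -> 14 > 1, search left half
lo=0, hi=1, mid=0, arr[mid]=1 -> Found target at index 0!

Binary search finds 1 at index 0 after 3 comparisons. The search repeatedly halves the search space by comparing with the middle element.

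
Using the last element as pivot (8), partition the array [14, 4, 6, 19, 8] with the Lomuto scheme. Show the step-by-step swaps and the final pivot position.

Lomuto partition with pivot = 8:

Initial array: [14, 4, 6, 19, 8]

arr[0]=14 > 8: no swap
arr[1]=4 <= 8: swap with position 0, array becomes [4, 14, 6, 19, 8]
arr[2]=6 <= 8: swap with position 1, array becomes [4, 6, 14, 19, 8]
arr[3]=19 > 8: no swap

Place pivot at position 2: [4, 6, 8, 19, 14]
Pivot position: 2

After partitioning with pivot 8, the array becomes [4, 6, 8, 19, 14]. The pivot is placed at index 2. All elements to the left of the pivot are <= 8, and all elements to the right are > 8.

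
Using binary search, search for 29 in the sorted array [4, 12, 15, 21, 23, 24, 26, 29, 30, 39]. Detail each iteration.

Binary search for 29 in [4, 12, 15, 21, 23, 24, 26, 29, 30, 39]:

lo=0, hi=9, mid=4, arr[mid]=23 -> 23 < 29, search right half
lo=5, hi=9, mid=7, arr[mid]=29 -> Found target at index 7!

Binary search finds 29 at index 7 after 2 comparisons. The search repeatedly halves the search space by comparing with the middle element.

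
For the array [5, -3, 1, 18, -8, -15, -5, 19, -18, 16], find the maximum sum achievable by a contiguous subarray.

Using Kadane's algorithm on [5, -3, 1, 18, -8, -15, -5, 19, -18, 16]:

Scanning through the array:
Position 1 (value -3): max_ending_here = 2, max_so_far = 5
Position 2 (value 1): max_ending_here = 3, max_so_far = 5
Position 3 (value 18): max_ending_here = 21, max_so_far = 21
Position 4 (value -8): max_ending_here = 13, max_so_far = 21
Position 5 (value -15): max_ending_here = -2, max_so_far = 21
Position 6 (value -5): max_ending_here = -5, max_so_far = 21
Position 7 (value 19): max_ending_here = 19, max_so_far = 21
Position 8 (value -18): max_ending_here = 1, max_so_far = 21
Position 9 (value 16): max_ending_here = 17, max_so_far = 21

Maximum subarray: [5, -3, 1, 18]
Maximum sum: 21

The maximum subarray is [5, -3, 1, 18] with sum 21. This subarray runs from index 0 to index 3.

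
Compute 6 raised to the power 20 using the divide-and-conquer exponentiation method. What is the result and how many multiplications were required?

Computing 6^20 by squaring (build up from 6^1; each line after the first costs one multiplication):

6^1 = 6
6^2 = (6^1)^2 = 6^2 = 36
6^4 = (6^2)^2 = 36^2 = 1296
6^5 = 6 * 6^4 = 6 * 1296 = 7776
6^10 = (6^5)^2 = 7776^2 = 60466176
6^20 = (6^10)^2 = 60466176^2 = 3656158440062976

Result: 3656158440062976
Multiplications needed: 5 (5 lines after 6^1)

6^20 = 3656158440062976. Using exponentiation by squaring, this requires 5 multiplications. The key idea: if the exponent is even, square the half-power; if odd, multiply by the base once.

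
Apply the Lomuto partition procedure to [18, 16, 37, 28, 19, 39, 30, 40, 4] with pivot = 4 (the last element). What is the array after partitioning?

Lomuto partition with pivot = 4:

Initial array: [18, 16, 37, 28, 19, 39, 30, 40, 4]

arr[0]=18 > 4: no swap
arr[1]=16 > 4: no swap
arr[2]=37 > 4: no swap
arr[3]=28 > 4: no swap
arr[4]=19 > 4: no swap
arr[5]=39 > 4: no swap
arr[6]=30 > 4: no swap
arr[7]=40 > 4: no swap

Place pivot at position 0: [4, 16, 37, 28, 19, 39, 30, 40, 18]
Pivot position: 0

After partitioning with pivot 4, the array becomes [4, 16, 37, 28, 19, 39, 30, 40, 18]. The pivot is placed at index 0. All elements to the left of the pivot are <= 4, and all elements to the right are > 4.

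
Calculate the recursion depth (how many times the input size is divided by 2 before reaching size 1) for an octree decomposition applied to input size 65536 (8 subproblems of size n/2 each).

For divide and conquer with division factor 2:

Problem sizes at each level:
Level 0: 65536
Level 1: 32768
Level 2: 16384
Level 3: 8192
Level 4: 4096
Level 5: 2048
Level 6: 1024
Level 7: 512
Level 8: 256
Level 9: 128
Level 10: 64
Level 11: 32
Level 12: 16
Level 13: 8
Level 14: 4
Level 15: 2
Level 16: 1

The root is level 0 and the size-1 base case is level 16 (the tree spans levels 0 through 16, i.e. 17 levels counting the root), so the depth is the number of divisions: log_2(65536) = 16

The recursion tree depth is log_2(65536) = 16. At each level, the problem size is divided by 2, so it takes 16 divisions to reduce to a base case of size 1. The algorithm makes 8 recursive calls at each level.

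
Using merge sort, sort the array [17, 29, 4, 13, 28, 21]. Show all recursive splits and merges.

Merge sort trace:

Split: [17, 29, 4, 13, 28, 21] -> [17, 29, 4] and [13, 28, 21]
  Split: [17, 29, 4] -> [17] and [29, 4]
    Split: [29, 4] -> [29] and [4]
    Merge: [29] + [4] -> [4, 29]
  Merge: [17] + [4, 29] -> [4, 17, 29]
  Split: [13, 28, 21] -> [13] and [28, 21]
    Split: [28, 21] -> [28] and [21]
    Merge: [28] + [21] -> [21, 28]
  Merge: [13] + [21, 28] -> [13, 21, 28]
Merge: [4, 17, 29] + [13, 21, 28] -> [4, 13, 17, 21, 28, 29]

Final sorted array: [4, 13, 17, 21, 28, 29]

The merge sort proceeds by recursively splitting the array and merging sorted halves.
After all merges, the sorted array is [4, 13, 17, 21, 28, 29].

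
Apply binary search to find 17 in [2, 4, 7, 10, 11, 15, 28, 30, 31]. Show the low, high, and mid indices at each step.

Binary search for 17 in [2, 4, 7, 10, 11, 15, 28, 30, 31]:

lo=0, hi=8, mid=4, arr[mid]=11 -> 11 < 17, search right half
lo=5, hi=8, mid=6, arr[mid]=28 -> 28 > 17, search left half
lo=5, hi=5, mid=5, arr[mid]=15 -> 15 < 17, search right half
lo=6 > hi=5, target 17 not found

Binary search determines that 17 is not in the array after 3 comparisons. The search space was exhausted without finding the target.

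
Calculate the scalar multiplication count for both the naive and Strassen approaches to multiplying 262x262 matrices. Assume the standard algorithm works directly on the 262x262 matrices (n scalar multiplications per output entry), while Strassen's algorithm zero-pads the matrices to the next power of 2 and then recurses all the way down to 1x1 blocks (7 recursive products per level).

Matrix multiplication for 262x262 matrices:

Strassen's algorithm requires power-of-2 dimensions. Pad 262x262 to 512x512 (next power of 2).

Standard algorithm: 262^3 = 17984728 multiplications
Strassen's algorithm: 7^(log2(512)) = 7^9 = 40353607 multiplications
Difference: 17984728 - 40353607 = -22368879 (Strassen uses MORE here due to padding overhead — for small or just-over-power-of-2 n, padding can outweigh the per-level savings)

Standard: 17984728 multiplications (262^3). Strassen: 40353607 multiplications (7^9, after padding to 512x512). Strassen reduces 8 recursive multiplications to 7 at each level.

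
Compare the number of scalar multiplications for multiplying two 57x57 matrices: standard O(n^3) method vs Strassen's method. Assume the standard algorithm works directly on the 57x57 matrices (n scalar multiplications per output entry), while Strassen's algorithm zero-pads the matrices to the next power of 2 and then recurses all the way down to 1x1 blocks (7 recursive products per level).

Matrix multiplication for 57x57 matrices:

Strassen's algorithm requires power-of-2 dimensions. Pad 57x57 to 64x64 (next power of 2).

Standard algorithm: 57^3 = 185193 multiplications
Strassen's algorithm: 7^(log2(64)) = 7^6 = 117649 multiplications
Savings: 185193 - 117649 = 67544 multiplications

Standard: 185193 multiplications (57^3). Strassen: 117649 multiplications (7^6, after padding to 64x64). Strassen reduces 8 recursive multiplications to 7 at each level.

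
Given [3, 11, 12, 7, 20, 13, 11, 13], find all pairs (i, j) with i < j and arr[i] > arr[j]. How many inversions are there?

Finding inversions in [3, 11, 12, 7, 20, 13, 11, 13]:

(1, 3): arr[1]=11 > arr[3]=7
(2, 3): arr[2]=12 > arr[3]=7
(2, 6): arr[2]=12 > arr[6]=11
(4, 5): arr[4]=20 > arr[5]=13
(4, 6): arr[4]=20 > arr[6]=11
(4, 7): arr[4]=20 > arr[7]=13
(5, 6): arr[5]=13 > arr[6]=11

Total inversions: 7

The array has 7 inversion(s): (1,3), (2,3), (2,6), (4,5), (4,6), (4,7), (5,6). Each pair (i,j) satisfies i < j and arr[i] > arr[j].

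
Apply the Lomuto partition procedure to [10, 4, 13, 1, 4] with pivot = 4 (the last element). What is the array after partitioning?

Lomuto partition with pivot = 4:

Initial array: [10, 4, 13, 1, 4]

arr[0]=10 > 4: no swap
arr[1]=4 <= 4: swap with position 0, array becomes [4, 10, 13, 1, 4]
arr[2]=13 > 4: no swap
arr[3]=1 <= 4: swap with position 1, array becomes [4, 1, 13, 10, 4]

Place pivot at position 2: [4, 1, 4, 10, 13]
Pivot position: 2

After partitioning with pivot 4, the array becomes [4, 1, 4, 10, 13]. The pivot is placed at index 2. All elements to the left of the pivot are <= 4, and all elements to the right are > 4.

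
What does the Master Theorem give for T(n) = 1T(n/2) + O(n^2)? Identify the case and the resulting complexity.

Master Theorem for T(n) = 1T(n/2) + O(n^2):

a = 1, b = 2, c = 2
log_b(a) = log_2(1) = 0.0000

Case 3: c = 2 > log_2(1) = 0.0000
T(n) = O(n^2) = O(n^2)

For T(n) = 1T(n/2) + O(n^2): log_2(1) = 0.0000. This is Case 3 of the Master Theorem (c > log_b(a), work dominated by root), giving O(n^2).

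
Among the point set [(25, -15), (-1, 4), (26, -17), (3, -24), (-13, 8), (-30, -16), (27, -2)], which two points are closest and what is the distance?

Computing all pairwise distances among 7 points:

d((25, -15), (-1, 4)) = 32.2025
d((25, -15), (26, -17)) = 2.2361 <-- minimum
d((25, -15), (3, -24)) = 23.7697
d((25, -15), (-13, 8)) = 44.4185
d((25, -15), (-30, -16)) = 55.0091
d((25, -15), (27, -2)) = 13.1529
d((-1, 4), (26, -17)) = 34.2053
d((-1, 4), (3, -24)) = 28.2843
d((-1, 4), (-13, 8)) = 12.6491
d((-1, 4), (-30, -16)) = 35.2278
d((-1, 4), (27, -2)) = 28.6356
d((26, -17), (3, -24)) = 24.0416
d((26, -17), (-13, 8)) = 46.3249
d((26, -17), (-30, -16)) = 56.0089
d((26, -17), (27, -2)) = 15.0333
d((3, -24), (-13, 8)) = 35.7771
d((3, -24), (-30, -16)) = 33.9559
d((3, -24), (27, -2)) = 32.5576
d((-13, 8), (-30, -16)) = 29.4109
d((-13, 8), (27, -2)) = 41.2311
d((-30, -16), (27, -2)) = 58.6941

Closest pair: (25, -15) and (26, -17) with distance 2.2361

The closest pair is (25, -15) and (26, -17) with Euclidean distance 2.2361. For 7 points, brute-force pairwise comparison is shown above. For large n, the divide-and-conquer algorithm (sort by x, recurse on halves, check the dividing strip) achieves O(n log n).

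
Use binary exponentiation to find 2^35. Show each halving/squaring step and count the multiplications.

Computing 2^35 by squaring (build up from 2^1; each line after the first costs one multiplication):

2^1 = 2
2^2 = (2^1)^2 = 2^2 = 4
2^4 = (2^2)^2 = 4^2 = 16
2^8 = (2^4)^2 = 16^2 = 256
2^16 = (2^8)^2 = 256^2 = 65536
2^17 = 2 * 2^16 = 2 * 65536 = 131072
2^34 = (2^17)^2 = 131072^2 = 17179869184
2^35 = 2 * 2^34 = 2 * 17179869184 = 34359738368

Result: 34359738368
Multiplications needed: 7 (7 lines after 2^1)

2^35 = 34359738368. Using exponentiation by squaring, this requires 7 multiplications. The key idea: if the exponent is even, square the half-power; if odd, multiply by the base once.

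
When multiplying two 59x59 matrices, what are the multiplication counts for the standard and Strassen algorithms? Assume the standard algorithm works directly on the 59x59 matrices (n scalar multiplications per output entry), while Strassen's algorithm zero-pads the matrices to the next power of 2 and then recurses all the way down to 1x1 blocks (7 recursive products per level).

Matrix multiplication for 59x59 matrices:

Strassen's algorithm requires power-of-2 dimensions. Pad 59x59 to 64x64 (next power of 2).

Standard algorithm: 59^3 = 205379 multiplications
Strassen's algorithm: 7^(log2(64)) = 7^6 = 117649 multiplications
Savings: 205379 - 117649 = 87730 multiplications

Standard: 205379 multiplications (59^3). Strassen: 117649 multiplications (7^6, after padding to 64x64). Strassen reduces 8 recursive multiplications to 7 at each level.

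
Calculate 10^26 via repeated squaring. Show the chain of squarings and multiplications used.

Computing 10^26 by squaring (build up from 10^1; each line after the first costs one multiplication):

10^1 = 10
10^2 = (10^1)^2 = 10^2 = 100
10^3 = 10 * 10^2 = 10 * 100 = 1000
10^6 = (10^3)^2 = 1000^2 = 1000000
10^12 = (10^6)^2 = 1000000^2 = 1000000000000
10^13 = 10 * 10^12 = 10 * 1000000000000 = 10000000000000
10^26 = (10^13)^2 = 10000000000000^2 = 100000000000000000000000000

Result: 100000000000000000000000000
Multiplications needed: 6 (6 lines after 10^1)

10^26 = 100000000000000000000000000. Using exponentiation by squaring, this requires 6 multiplications. The key idea: if the exponent is even, square the half-power; if odd, multiply by the base once.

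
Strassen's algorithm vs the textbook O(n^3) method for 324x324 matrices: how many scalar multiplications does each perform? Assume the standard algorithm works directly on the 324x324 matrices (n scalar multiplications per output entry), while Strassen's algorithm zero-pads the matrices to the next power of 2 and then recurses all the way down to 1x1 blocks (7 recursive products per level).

Matrix multiplication for 324x324 matrices:

Strassen's algorithm requires power-of-2 dimensions. Pad 324x324 to 512x512 (next power of 2).

Standard algorithm: 324^3 = 34012224 multiplications
Strassen's algorithm: 7^(log2(512)) = 7^9 = 40353607 multiplications
Difference: 34012224 - 40353607 = -6341383 (Strassen uses MORE here due to padding overhead — for small or just-over-power-of-2 n, padding can outweigh the per-level savings)

Standard: 34012224 multiplications (324^3). Strassen: 40353607 multiplications (7^9, after padding to 512x512). Strassen reduces 8 recursive multiplications to 7 at each level.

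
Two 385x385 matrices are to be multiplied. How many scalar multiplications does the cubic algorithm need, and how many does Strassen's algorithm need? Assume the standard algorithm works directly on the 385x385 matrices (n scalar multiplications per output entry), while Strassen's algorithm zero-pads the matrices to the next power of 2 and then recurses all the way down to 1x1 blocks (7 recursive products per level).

Matrix multiplication for 385x385 matrices:

Strassen's algorithm requires power-of-2 dimensions. Pad 385x385 to 512x512 (next power of 2).

Standard algorithm: 385^3 = 57066625 multiplications
Strassen's algorithm: 7^(log2(512)) = 7^9 = 40353607 multiplications
Savings: 57066625 - 40353607 = 16713018 multiplications

Standard: 57066625 multiplications (385^3). Strassen: 40353607 multiplications (7^9, after padding to 512x512). Strassen reduces 8 recursive multiplications to 7 at each level.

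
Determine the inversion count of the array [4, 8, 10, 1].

Finding inversions in [4, 8, 10, 1]:

(0, 3): arr[0]=4 > arr[3]=1
(1, 3): arr[1]=8 > arr[3]=1
(2, 3): arr[2]=10 > arr[3]=1

Total inversions: 3

The array has 3 inversion(s): (0,3), (1,3), (2,3). Each pair (i,j) satisfies i < j and arr[i] > arr[j].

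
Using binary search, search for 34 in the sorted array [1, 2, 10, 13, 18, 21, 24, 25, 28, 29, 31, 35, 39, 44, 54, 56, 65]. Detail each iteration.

Binary search for 34 in [1, 2, 10, 13, 18, 21, 24, 25, 28, 29, 31, 35, 39, 44, 54, 56, 65]:

lo=0, hi=16, mid=8, arr[mid]=28 -> 28 < 34, search right half
lo=9, hi=16, mid=12, arr[mid]=39 -> 39 > 34, search left half
lo=9, hi=11, mid=10, arr[mid]=31 -> 31 < 34, search right half
lo=11, hi=11, mid=11, arr[mid]=35 -> 35 > 34, search left half
lo=11 > hi=10, target 34 not found

Binary search determines that 34 is not in the array after 4 comparisons. The search space was exhausted without finding the target.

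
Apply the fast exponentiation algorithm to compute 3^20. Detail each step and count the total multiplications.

Computing 3^20 by squaring (build up from 3^1; each line after the first costs one multiplication):

3^1 = 3
3^2 = (3^1)^2 = 3^2 = 9
3^4 = (3^2)^2 = 9^2 = 81
3^5 = 3 * 3^4 = 3 * 81 = 243
3^10 = (3^5)^2 = 243^2 = 59049
3^20 = (3^10)^2 = 59049^2 = 3486784401

Result: 3486784401
Multiplications needed: 5 (5 lines after 3^1)

3^20 = 3486784401. Using exponentiation by squaring, this requires 5 multiplications. The key idea: if the exponent is even, square the half-power; if odd, multiply by the base once.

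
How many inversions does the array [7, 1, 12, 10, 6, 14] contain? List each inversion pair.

Finding inversions in [7, 1, 12, 10, 6, 14]:

(0, 1): arr[0]=7 > arr[1]=1
(0, 4): arr[0]=7 > arr[4]=6
(2, 3): arr[2]=12 > arr[3]=10
(2, 4): arr[2]=12 > arr[4]=6
(3, 4): arr[3]=10 > arr[4]=6

Total inversions: 5

The array has 5 inversion(s): (0,1), (0,4), (2,3), (2,4), (3,4). Each pair (i,j) satisfies i < j and arr[i] > arr[j].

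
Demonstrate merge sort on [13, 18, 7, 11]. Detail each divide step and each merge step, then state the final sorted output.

Merge sort trace:

Split: [13, 18, 7, 11] -> [13, 18] and [7, 11]
  Split: [13, 18] -> [13] and [18]
  Merge: [13] + [18] -> [13, 18]
  Split: [7, 11] -> [7] and [11]
  Merge: [7] + [11] -> [7, 11]
Merge: [13, 18] + [7, 11] -> [7, 11, 13, 18]

Final sorted array: [7, 11, 13, 18]

The merge sort proceeds by recursively splitting the array and merging sorted halves.
After all merges, the sorted array is [7, 11, 13, 18].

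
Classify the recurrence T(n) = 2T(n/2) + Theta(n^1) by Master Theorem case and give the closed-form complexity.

Master Theorem for T(n) = 2T(n/2) + O(n^1):

a = 2, b = 2, c = 1
log_b(a) = log_2(2) = 1.0000

Case 2: c = 1 = log_2(2) = 1.0000
T(n) = O(n^1 log n) = O(n log n)

For T(n) = 2T(n/2) + O(n^1): log_2(2) = 1.0000. This is Case 2 of the Master Theorem (c = log_b(a), equal work at all levels), giving O(n log n).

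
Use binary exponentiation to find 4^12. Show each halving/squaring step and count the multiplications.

Computing 4^12 by squaring (build up from 4^1; each line after the first costs one multiplication):

4^1 = 4
4^2 = (4^1)^2 = 4^2 = 16
4^3 = 4 * 4^2 = 4 * 16 = 64
4^6 = (4^3)^2 = 64^2 = 4096
4^12 = (4^6)^2 = 4096^2 = 16777216

Result: 16777216
Multiplications needed: 4 (4 lines after 4^1)

4^12 = 16777216. Using exponentiation by squaring, this requires 4 multiplications. The key idea: if the exponent is even, square the half-power; if odd, multiply by the base once.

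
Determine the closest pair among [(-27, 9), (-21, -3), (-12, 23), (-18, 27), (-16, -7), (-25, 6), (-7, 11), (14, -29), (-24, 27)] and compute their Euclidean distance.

Computing all pairwise distances among 9 points:

d((-27, 9), (-21, -3)) = 13.4164
d((-27, 9), (-12, 23)) = 20.5183
d((-27, 9), (-18, 27)) = 20.1246
d((-27, 9), (-16, -7)) = 19.4165
d((-27, 9), (-25, 6)) = 3.6056 <-- minimum
d((-27, 9), (-7, 11)) = 20.0998
d((-27, 9), (14, -29)) = 55.9017
d((-27, 9), (-24, 27)) = 18.2483
d((-21, -3), (-12, 23)) = 27.5136
d((-21, -3), (-18, 27)) = 30.1496
d((-21, -3), (-16, -7)) = 6.4031
d((-21, -3), (-25, 6)) = 9.8489
d((-21, -3), (-7, 11)) = 19.799
d((-21, -3), (14, -29)) = 43.6005
d((-21, -3), (-24, 27)) = 30.1496
d((-12, 23), (-18, 27)) = 7.2111
d((-12, 23), (-16, -7)) = 30.2655
d((-12, 23), (-25, 6)) = 21.4009
d((-12, 23), (-7, 11)) = 13.0
d((-12, 23), (14, -29)) = 58.1378
d((-12, 23), (-24, 27)) = 12.6491
d((-18, 27), (-16, -7)) = 34.0588
d((-18, 27), (-25, 6)) = 22.1359
d((-18, 27), (-7, 11)) = 19.4165
d((-18, 27), (14, -29)) = 64.4981
d((-18, 27), (-24, 27)) = 6.0
d((-16, -7), (-25, 6)) = 15.8114
d((-16, -7), (-7, 11)) = 20.1246
d((-16, -7), (14, -29)) = 37.2022
d((-16, -7), (-24, 27)) = 34.9285
d((-25, 6), (-7, 11)) = 18.6815
d((-25, 6), (14, -29)) = 52.4023
d((-25, 6), (-24, 27)) = 21.0238
d((-7, 11), (14, -29)) = 45.1774
d((-7, 11), (-24, 27)) = 23.3452
d((14, -29), (-24, 27)) = 67.6757

Closest pair: (-27, 9) and (-25, 6) with distance 3.6056

The closest pair is (-27, 9) and (-25, 6) with Euclidean distance 3.6056. For 9 points, brute-force pairwise comparison is shown above. For large n, the divide-and-conquer algorithm (sort by x, recurse on halves, check the dividing strip) achieves O(n log n).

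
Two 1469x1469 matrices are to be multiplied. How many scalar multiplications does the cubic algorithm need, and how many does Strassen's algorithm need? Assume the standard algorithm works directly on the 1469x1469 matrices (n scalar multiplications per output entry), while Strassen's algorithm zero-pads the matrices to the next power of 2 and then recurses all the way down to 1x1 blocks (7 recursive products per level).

Matrix multiplication for 1469x1469 matrices:

Strassen's algorithm requires power-of-2 dimensions. Pad 1469x1469 to 2048x2048 (next power of 2).

Standard algorithm: 1469^3 = 3170044709 multiplications
Strassen's algorithm: 7^(log2(2048)) = 7^11 = 1977326743 multiplications
Savings: 3170044709 - 1977326743 = 1192717966 multiplications

Standard: 3170044709 multiplications (1469^3). Strassen: 1977326743 multiplications (7^11, after padding to 2048x2048). Strassen reduces 8 recursive multiplications to 7 at each level.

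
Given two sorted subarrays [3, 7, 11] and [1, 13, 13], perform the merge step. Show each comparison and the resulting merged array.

Merging process:

Compare 3 vs 1: take 1 from right. Merged: [1]
Compare 3 vs 13: take 3 from left. Merged: [1, 3]
Compare 7 vs 13: take 7 from left. Merged: [1, 3, 7]
Compare 11 vs 13: take 11 from left. Merged: [1, 3, 7, 11]
Append remaining from right: [13, 13]. Merged: [1, 3, 7, 11, 13, 13]

Final merged array: [1, 3, 7, 11, 13, 13]
Total comparisons: 4

The merged array is [1, 3, 7, 11, 13, 13], requiring 4 comparisons. The merge step runs in O(n) time where n is the total number of elements.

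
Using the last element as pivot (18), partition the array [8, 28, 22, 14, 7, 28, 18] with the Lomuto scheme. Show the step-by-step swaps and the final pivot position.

Lomuto partition with pivot = 18:

Initial array: [8, 28, 22, 14, 7, 28, 18]

arr[0]=8 <= 18: swap with position 0, array becomes [8, 28, 22, 14, 7, 28, 18]
arr[1]=28 > 18: no swap
arr[2]=22 > 18: no swap
arr[3]=14 <= 18: swap with position 1, array becomes [8, 14, 22, 28, 7, 28, 18]
arr[4]=7 <= 18: swap with position 2, array becomes [8, 14, 7, 28, 22, 28, 18]
arr[5]=28 > 18: no swap

Place pivot at position 3: [8, 14, 7, 18, 22, 28, 28]
Pivot position: 3

After partitioning with pivot 18, the array becomes [8, 14, 7, 18, 22, 28, 28]. The pivot is placed at index 3. All elements to the left of the pivot are <= 18, and all elements to the right are > 18.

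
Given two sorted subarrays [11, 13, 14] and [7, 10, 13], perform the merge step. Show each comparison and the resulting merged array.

Merging process:

Compare 11 vs 7: take 7 from right. Merged: [7]
Compare 11 vs 10: take 10 from right. Merged: [7, 10]
Compare 11 vs 13: take 11 from left. Merged: [7, 10, 11]
Compare 13 vs 13: take 13 from left. Merged: [7, 10, 11, 13]
Compare 14 vs 13: take 13 from right. Merged: [7, 10, 11, 13, 13]
Append remaining from left: [14]. Merged: [7, 10, 11, 13, 13, 14]

Final merged array: [7, 10, 11, 13, 13, 14]
Total comparisons: 5

The merged array is [7, 10, 11, 13, 13, 14], requiring 5 comparisons. The merge step runs in O(n) time where n is the total number of elements.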